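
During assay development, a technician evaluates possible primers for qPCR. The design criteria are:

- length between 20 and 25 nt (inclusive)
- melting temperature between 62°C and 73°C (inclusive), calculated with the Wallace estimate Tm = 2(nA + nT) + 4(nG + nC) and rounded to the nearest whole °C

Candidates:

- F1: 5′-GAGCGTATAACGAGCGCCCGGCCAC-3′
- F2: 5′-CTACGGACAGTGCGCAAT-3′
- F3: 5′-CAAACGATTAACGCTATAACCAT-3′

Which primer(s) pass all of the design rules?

F3 only.

F1 (25 nt, A=6 T=2 G=8 C=9): length 25 ✓; Tm = 2·8 + 4·17 = 84°C, outside 62–73°C ✗ — fails.
F2 (18 nt, A=5 T=3 G=5 C=5): length 18, outside 20–25 ✗; Tm = 2·8 + 4·10 = 56°C, outside 62–73°C ✗ — fails.
F3 (23 nt, A=10 T=5 G=2 C=6): length 23 ✓; Tm = 2·15 + 4·8 = 62°C ✓ — passes.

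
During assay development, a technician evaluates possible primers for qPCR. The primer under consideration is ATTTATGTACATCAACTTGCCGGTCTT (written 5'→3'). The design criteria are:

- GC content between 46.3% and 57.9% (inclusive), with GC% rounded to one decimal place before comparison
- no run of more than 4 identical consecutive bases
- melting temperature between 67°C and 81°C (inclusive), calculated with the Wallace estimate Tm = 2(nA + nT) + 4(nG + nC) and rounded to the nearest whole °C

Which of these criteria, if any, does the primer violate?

Base counts: A=6, T=11, G=4, C=6 (length 27).
GC content: GC 10/27 = 37.0%, outside 46.3–57.9% ✗
homopolymer run: longest run = 3 ✓
Tm: Tm = 2·17 + 4·10 = 74°C ✓

Fails: GC content.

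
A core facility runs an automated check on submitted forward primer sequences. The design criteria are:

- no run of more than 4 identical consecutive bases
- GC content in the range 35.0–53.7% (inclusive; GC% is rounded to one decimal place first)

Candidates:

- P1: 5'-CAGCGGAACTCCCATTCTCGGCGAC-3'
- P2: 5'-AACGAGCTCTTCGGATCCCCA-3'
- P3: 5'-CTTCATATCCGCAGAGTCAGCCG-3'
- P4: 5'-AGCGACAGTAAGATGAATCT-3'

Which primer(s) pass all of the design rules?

P1 (25 nt, A=5 T=4 G=6 C=10): longest run = 3 ✓; GC 16/25 = 64.0%, outside 35.0–53.7% ✗ — fails.
P2 (21 nt, A=5 T=4 G=4 C=8): longest run = 4 ✓; GC 12/21 = 57.1%, outside 35.0–53.7% ✗ — fails.
P3 (23 nt, A=5 T=5 G=5 C=8): longest run = 2 ✓; GC 13/23 = 56.5%, outside 35.0–53.7% ✗ — fails.
P4 (20 nt, A=8 T=4 G=5 C=3): longest run = 2 ✓; GC 8/20 = 40.0% ✓ — passes.

P4 only.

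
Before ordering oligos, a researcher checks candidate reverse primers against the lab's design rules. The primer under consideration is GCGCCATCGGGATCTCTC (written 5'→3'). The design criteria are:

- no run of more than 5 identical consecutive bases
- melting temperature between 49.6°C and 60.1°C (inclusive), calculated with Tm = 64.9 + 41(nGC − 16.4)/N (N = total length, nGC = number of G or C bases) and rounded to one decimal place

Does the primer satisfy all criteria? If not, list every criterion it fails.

Meets all criteria.

Base counts: A=2, T=4, G=5, C=7 (length 18).
homopolymer run: longest run = 3 ✓
Tm: Tm = 64.9 + 41·(12 − 16.4)/18 = 54.9°C ✓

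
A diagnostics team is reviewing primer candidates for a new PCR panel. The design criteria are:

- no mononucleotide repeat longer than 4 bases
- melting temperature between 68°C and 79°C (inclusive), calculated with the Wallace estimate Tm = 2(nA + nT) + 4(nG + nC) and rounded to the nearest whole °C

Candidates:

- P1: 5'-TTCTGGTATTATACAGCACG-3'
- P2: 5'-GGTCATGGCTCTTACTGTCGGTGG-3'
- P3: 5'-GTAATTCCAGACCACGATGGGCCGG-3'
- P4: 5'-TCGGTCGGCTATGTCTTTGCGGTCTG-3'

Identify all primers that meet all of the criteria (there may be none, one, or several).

P2 only.

P1 (20 nt, A=5 T=7 G=4 C=4): longest run = 2 ✓; Tm = 2·12 + 4·8 = 56°C, outside 68–79°C ✗ — fails.
P2 (24 nt, A=2 T=8 G=9 C=5): longest run = 2 ✓; Tm = 2·10 + 4·14 = 76°C ✓ — passes.
P3 (25 nt, A=6 T=4 G=8 C=7): longest run = 3 ✓; Tm = 2·10 + 4·15 = 80°C, outside 68–79°C ✗ — fails.
P4 (26 nt, A=1 T=10 G=9 C=6): longest run = 3 ✓; Tm = 2·11 + 4·15 = 82°C, outside 68–79°C ✗ — fails.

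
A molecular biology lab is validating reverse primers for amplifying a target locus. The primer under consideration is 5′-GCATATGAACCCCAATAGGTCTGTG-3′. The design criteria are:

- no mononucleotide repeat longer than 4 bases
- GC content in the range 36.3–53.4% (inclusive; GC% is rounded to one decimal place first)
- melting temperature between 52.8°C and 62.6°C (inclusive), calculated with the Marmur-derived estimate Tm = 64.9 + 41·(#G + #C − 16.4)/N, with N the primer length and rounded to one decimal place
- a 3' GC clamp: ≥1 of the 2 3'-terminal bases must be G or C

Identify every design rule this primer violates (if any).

Meets all criteria.

Base counts: A=7, T=6, G=6, C=6 (length 25).
homopolymer run: longest run = 4 ✓
GC content: GC 12/25 = 48.0% ✓
Tm: Tm = 64.9 + 41·(12 − 16.4)/25 = 57.7°C ✓
GC clamp: 3' end TG has 1 G/C ✓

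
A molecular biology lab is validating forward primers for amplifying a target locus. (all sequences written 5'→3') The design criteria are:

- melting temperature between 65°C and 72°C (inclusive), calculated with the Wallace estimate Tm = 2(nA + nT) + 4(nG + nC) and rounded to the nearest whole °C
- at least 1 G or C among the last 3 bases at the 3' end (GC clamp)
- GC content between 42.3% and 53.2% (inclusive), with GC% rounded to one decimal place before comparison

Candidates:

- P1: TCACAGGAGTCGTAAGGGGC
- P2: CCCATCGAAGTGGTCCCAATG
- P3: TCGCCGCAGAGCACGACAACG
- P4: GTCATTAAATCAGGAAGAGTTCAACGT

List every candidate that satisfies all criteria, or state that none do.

None of the candidates satisfy all criteria.

P1 (20 nt, A=5 T=3 G=8 C=4): Tm = 2·8 + 4·12 = 64°C, outside 65–72°C ✗; 3' end GGC has 3 G/C ✓; GC 12/20 = 60.0%, outside 42.3–53.2% ✗ — fails.
P2 (21 nt, A=5 T=4 G=5 C=7): Tm = 2·9 + 4·12 = 66°C ✓; 3' end ATG has 1 G/C ✓; GC 12/21 = 57.1%, outside 42.3–53.2% ✗ — fails.
P3 (21 nt, A=6 T=1 G=6 C=8): Tm = 2·7 + 4·14 = 70°C ✓; 3' end ACG has 2 G/C ✓; GC 14/21 = 66.7%, outside 42.3–53.2% ✗ — fails.
P4 (27 nt, A=10 T=7 G=6 C=4): Tm = 2·17 + 4·10 = 74°C, outside 65–72°C ✗; 3' end CGT has 2 G/C ✓; GC 10/27 = 37.0%, outside 42.3–53.2% ✗ — fails.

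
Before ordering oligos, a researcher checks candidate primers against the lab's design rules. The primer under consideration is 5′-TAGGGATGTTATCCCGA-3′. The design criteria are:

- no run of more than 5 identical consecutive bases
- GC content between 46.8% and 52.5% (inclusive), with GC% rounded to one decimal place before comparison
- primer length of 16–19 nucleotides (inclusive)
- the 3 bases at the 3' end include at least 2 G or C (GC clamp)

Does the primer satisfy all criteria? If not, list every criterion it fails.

Base counts: A=4, T=5, G=5, C=3 (length 17).
homopolymer run: longest run = 3 ✓
GC content: GC 8/17 = 47.1% ✓
length: length 17 ✓
GC clamp: 3' end CGA has 2 G/C ✓

Meets all criteria.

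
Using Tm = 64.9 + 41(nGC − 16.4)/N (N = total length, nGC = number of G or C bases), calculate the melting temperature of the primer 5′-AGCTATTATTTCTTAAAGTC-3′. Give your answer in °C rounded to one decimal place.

41.5°C

Base counts: A=6, T=9, G=2, C=3; G+C = 5, N = 20.
Tm = 64.9 + 41·(5 − 16.4)/20 = 64.9 + -467.40/20 = 41.5°C.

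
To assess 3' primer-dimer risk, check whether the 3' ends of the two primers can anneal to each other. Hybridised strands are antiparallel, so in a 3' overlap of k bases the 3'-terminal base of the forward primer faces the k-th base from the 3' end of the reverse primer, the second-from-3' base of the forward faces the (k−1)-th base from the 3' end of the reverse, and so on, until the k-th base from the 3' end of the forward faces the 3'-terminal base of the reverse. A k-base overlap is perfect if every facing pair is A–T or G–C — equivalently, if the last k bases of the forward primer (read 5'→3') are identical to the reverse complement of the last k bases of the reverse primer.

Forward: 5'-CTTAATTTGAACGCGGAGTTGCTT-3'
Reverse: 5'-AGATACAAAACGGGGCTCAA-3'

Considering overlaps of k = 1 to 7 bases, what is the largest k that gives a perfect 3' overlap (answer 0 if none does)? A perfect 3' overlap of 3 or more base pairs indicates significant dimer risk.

Longest perfect overlap: 2 complementary base pairs; below the dimer-risk threshold (threshold 3).

Last 7 bases (5'→3') — forward …GTTGCTT, reverse …GGCTCAA.
Reverse complement of the reverse primer's last 7 bases: TTGAGCC; its first k bases are the reverse complement of the reverse primer's last k bases, so a perfect k-base overlap needs the forward primer's last k bases to equal them.
Comparing (forward last k vs required): k=1: T vs T ✓; k=2: TT vs TT ✓; k=3: CTT vs TTG ✗; k=4: GCTT vs TTGA ✗; k=5: TGCTT vs TTGAG ✗; k=6: TTGCTT vs TTGAGC ✗; k=7: GTTGCTT vs TTGAGCC ✗.
Perfect overlaps at k = 1, 2; the largest is 2.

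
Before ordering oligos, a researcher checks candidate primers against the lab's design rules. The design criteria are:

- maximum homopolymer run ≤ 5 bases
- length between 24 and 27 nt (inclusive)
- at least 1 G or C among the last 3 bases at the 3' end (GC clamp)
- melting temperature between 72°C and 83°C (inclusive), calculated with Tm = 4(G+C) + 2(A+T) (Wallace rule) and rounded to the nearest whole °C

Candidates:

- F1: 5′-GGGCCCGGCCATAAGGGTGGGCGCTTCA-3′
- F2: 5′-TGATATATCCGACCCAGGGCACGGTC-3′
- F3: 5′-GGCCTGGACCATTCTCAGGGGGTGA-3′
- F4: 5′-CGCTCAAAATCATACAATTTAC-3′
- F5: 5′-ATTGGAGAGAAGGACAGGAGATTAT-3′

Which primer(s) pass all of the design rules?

F1 (28 nt, A=4 T=4 G=12 C=8): longest run = 3 ✓; length 28, outside 24–27 ✗; 3' end TCA has 1 G/C ✓; Tm = 2·8 + 4·20 = 96°C, outside 72–83°C ✗ — fails.
F2 (26 nt, A=6 T=5 G=7 C=8): longest run = 3 ✓; length 26 ✓; 3' end GTC has 2 G/C ✓; Tm = 2·11 + 4·15 = 82°C ✓ — passes.
F3 (25 nt, A=4 T=5 G=10 C=6): longest run = 5 ✓; length 25 ✓; 3' end TGA has 1 G/C ✓; Tm = 2·9 + 4·16 = 82°C ✓ — passes.
F4 (22 nt, A=9 T=6 G=1 C=6): longest run = 4 ✓; length 22, outside 24–27 ✗; 3' end TAC has 1 G/C ✓; Tm = 2·15 + 4·7 = 58°C, outside 72–83°C ✗ — fails.
F5 (25 nt, A=10 T=5 G=9 C=1): longest run = 2 ✓; length 25 ✓; 3' end TAT has 0 G/C, need ≥1 ✗; Tm = 2·15 + 4·10 = 70°C, outside 72–83°C ✗ — fails.

F2 and F3.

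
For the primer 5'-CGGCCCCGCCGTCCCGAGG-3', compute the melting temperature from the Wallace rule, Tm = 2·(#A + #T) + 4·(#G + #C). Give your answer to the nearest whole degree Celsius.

72°C

Base counts: A=1, T=1, G=7, C=10 (length 19).
Tm = 2·(1+1) + 4·(7+10) = 2·2 + 4·17 = 4 + 68 = 72°C.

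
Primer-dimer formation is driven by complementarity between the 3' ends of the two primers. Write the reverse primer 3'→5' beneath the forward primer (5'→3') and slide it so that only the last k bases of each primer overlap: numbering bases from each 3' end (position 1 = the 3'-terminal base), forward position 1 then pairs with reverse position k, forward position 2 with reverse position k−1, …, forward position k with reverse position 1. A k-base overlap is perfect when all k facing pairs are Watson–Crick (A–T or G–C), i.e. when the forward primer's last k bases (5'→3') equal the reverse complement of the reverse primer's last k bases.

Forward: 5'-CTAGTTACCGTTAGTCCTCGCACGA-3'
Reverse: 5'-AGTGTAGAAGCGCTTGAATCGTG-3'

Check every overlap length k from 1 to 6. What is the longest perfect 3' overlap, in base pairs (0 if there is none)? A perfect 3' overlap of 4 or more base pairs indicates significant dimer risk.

Last 6 bases (5'→3') — forward …GCACGA, reverse …ATCGTG.
Reverse complement of the reverse primer's last 6 bases: CACGAT; its first k bases are the reverse complement of the reverse primer's last k bases, so a perfect k-base overlap needs the forward primer's last k bases to equal them.
Comparing (forward last k vs required): k=1: A vs C ✗; k=2: GA vs CA ✗; k=3: CGA vs CAC ✗; k=4: ACGA vs CACG ✗; k=5: CACGA vs CACGA ✓; k=6: GCACGA vs CACGAT ✗.
Only k = 5 is perfect, so the longest perfect 3' overlap is 5.

Longest perfect overlap: 5 complementary base pairs; significant dimer risk (threshold 4).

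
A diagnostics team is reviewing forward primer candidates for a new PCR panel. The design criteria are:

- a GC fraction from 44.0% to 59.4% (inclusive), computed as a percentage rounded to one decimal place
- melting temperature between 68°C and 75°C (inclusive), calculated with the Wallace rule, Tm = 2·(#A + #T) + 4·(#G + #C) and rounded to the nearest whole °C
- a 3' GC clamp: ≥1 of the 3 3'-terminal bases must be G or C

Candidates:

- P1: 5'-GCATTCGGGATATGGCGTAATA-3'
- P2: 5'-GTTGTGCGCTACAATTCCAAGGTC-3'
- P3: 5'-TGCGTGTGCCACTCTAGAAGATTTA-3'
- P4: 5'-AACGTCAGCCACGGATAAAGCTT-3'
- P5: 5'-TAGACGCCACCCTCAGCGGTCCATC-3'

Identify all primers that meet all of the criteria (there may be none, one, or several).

P1 (22 nt, A=6 T=6 G=7 C=3): GC 10/22 = 45.5% ✓; Tm = 2·12 + 4·10 = 64°C, outside 68–75°C ✗; 3' end ATA has 0 G/C, need ≥1 ✗ — fails.
P2 (24 nt, A=5 T=7 G=6 C=6): GC 12/24 = 50.0% ✓; Tm = 2·12 + 4·12 = 72°C ✓; 3' end GTC has 2 G/C ✓ — passes.
P3 (25 nt, A=6 T=8 G=6 C=5): GC 11/25 = 44.0% ✓; Tm = 2·14 + 4·11 = 72°C ✓; 3' end TTA has 0 G/C, need ≥1 ✗ — fails.
P4 (23 nt, A=8 T=4 G=5 C=6): GC 11/23 = 47.8% ✓; Tm = 2·12 + 4·11 = 68°C ✓; 3' end CTT has 1 G/C ✓ — passes.
P5 (25 nt, A=5 T=4 G=5 C=11): GC 16/25 = 64.0%, outside 44.0–59.4% ✗; Tm = 2·9 + 4·16 = 82°C, outside 68–75°C ✗; 3' end ATC has 1 G/C ✓ — fails.

P2 and P4.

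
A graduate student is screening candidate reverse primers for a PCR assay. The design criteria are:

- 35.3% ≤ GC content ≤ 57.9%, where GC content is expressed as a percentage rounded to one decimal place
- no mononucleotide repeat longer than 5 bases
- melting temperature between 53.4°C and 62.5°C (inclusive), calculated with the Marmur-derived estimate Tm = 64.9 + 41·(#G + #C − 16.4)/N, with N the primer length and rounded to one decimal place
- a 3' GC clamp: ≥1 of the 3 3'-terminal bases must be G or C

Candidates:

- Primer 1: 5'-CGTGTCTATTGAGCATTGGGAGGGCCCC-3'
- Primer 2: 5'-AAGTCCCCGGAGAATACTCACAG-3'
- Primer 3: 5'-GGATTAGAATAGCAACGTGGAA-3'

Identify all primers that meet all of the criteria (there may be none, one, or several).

Primer 2 only.

Primer 1 (28 nt, A=4 T=7 G=10 C=7): GC 17/28 = 60.7%, outside 35.3–57.9% ✗; longest run = 4 ✓; Tm = 64.9 + 41·(17 − 16.4)/28 = 65.8°C, outside 53.4–62.5°C ✗; 3' end CCC has 3 G/C ✓ — fails.
Primer 2 (23 nt, A=8 T=3 G=5 C=7): GC 12/23 = 52.2% ✓; longest run = 4 ✓; Tm = 64.9 + 41·(12 − 16.4)/23 = 57.1°C ✓; 3' end CAG has 2 G/C ✓ — passes.
Primer 3 (22 nt, A=9 T=4 G=7 C=2): GC 9/22 = 40.9% ✓; longest run = 2 ✓; Tm = 64.9 + 41·(9 − 16.4)/22 = 51.1°C, outside 53.4–62.5°C ✗; 3' end GAA has 1 G/C ✓ — fails.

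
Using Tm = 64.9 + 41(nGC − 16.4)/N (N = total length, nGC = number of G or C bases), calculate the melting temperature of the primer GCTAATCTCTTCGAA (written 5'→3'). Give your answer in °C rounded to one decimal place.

36.5°C

Base counts: A=4, T=5, G=2, C=4; G+C = 6, N = 15.
Tm = 64.9 + 41·(6 − 16.4)/15 = 64.9 + -426.40/15 = 36.5°C.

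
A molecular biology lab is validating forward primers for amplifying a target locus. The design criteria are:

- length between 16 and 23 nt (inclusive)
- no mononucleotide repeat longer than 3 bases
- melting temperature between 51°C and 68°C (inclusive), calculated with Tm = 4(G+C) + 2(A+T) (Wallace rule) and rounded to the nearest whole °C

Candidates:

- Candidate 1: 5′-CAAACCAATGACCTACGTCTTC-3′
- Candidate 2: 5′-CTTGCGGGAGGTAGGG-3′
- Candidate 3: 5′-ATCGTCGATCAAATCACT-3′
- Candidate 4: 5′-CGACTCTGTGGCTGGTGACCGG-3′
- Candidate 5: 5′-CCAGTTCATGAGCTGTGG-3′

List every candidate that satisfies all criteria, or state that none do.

Candidate 1, Candidate 2 and Candidate 5.

Candidate 1 (22 nt, A=7 T=5 G=2 C=8): length 22 ✓; longest run = 3 ✓; Tm = 2·12 + 4·10 = 64°C ✓ — passes.
Candidate 2 (16 nt, A=2 T=3 G=9 C=2): length 16 ✓; longest run = 3 ✓; Tm = 2·5 + 4·11 = 54°C ✓ — passes.
Candidate 3 (18 nt, A=6 T=5 G=2 C=5): length 18 ✓; longest run = 3 ✓; Tm = 2·11 + 4·7 = 50°C, outside 51–68°C ✗ — fails.
Candidate 4 (22 nt, A=2 T=5 G=9 C=6): length 22 ✓; longest run = 2 ✓; Tm = 2·7 + 4·15 = 74°C, outside 51–68°C ✗ — fails.
Candidate 5 (18 nt, A=3 T=5 G=6 C=4): length 18 ✓; longest run = 2 ✓; Tm = 2·8 + 4·10 = 56°C ✓ — passes.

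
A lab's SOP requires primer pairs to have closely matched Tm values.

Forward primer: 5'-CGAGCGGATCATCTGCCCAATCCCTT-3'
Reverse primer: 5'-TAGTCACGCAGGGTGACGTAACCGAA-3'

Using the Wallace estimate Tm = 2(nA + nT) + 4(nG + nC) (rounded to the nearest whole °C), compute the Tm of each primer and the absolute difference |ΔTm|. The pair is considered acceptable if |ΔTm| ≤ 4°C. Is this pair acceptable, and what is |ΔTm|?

|ΔTm| = 2°C; the pair is acceptable.

Forward: A=5 T=6 G=5 C=10 → Tm = 2·11 + 4·15 = 82°C.
Reverse: A=8 T=4 G=8 C=6 → Tm = 2·12 + 4·14 = 80°C.
|ΔTm| = |82 − 80| = 2°C, ≤ 4°C.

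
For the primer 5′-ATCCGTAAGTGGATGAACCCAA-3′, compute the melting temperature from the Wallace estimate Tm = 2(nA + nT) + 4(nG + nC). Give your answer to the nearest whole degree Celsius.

64°C

Base counts: A=8, T=4, G=5, C=5 (length 22).
Tm = 2·(8+4) + 4·(5+5) = 2·12 + 4·10 = 24 + 40 = 64°C.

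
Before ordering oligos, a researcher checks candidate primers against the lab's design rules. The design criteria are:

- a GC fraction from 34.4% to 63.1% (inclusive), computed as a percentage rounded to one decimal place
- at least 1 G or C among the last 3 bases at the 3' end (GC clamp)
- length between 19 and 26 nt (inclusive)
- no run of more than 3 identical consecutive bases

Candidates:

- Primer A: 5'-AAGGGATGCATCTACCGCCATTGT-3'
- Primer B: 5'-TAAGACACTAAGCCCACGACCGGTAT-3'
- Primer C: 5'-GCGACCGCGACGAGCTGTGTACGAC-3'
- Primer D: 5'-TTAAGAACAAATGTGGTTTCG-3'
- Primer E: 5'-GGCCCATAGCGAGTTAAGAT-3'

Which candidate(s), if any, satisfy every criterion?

Primer A and Primer E.

Primer A (24 nt, A=6 T=6 G=6 C=6): GC 12/24 = 50.0% ✓; 3' end TGT has 1 G/C ✓; length 24 ✓; longest run = 3 ✓ — passes.
Primer B (26 nt, A=9 T=4 G=5 C=8): GC 13/26 = 50.0% ✓; 3' end TAT has 0 G/C, need ≥1 ✗; length 26 ✓; longest run = 3 ✓ — fails.
Primer C (25 nt, A=5 T=3 G=9 C=8): GC 17/25 = 68.0%, outside 34.4–63.1% ✗; 3' end GAC has 2 G/C ✓; length 25 ✓; longest run = 2 ✓ — fails.
Primer D (21 nt, A=7 T=7 G=5 C=2): GC 7/21 = 33.3%, outside 34.4–63.1% ✗; 3' end TCG has 2 G/C ✓; length 21 ✓; longest run = 3 ✓ — fails.
Primer E (20 nt, A=6 T=4 G=6 C=4): GC 10/20 = 50.0% ✓; 3' end GAT has 1 G/C ✓; length 20 ✓; longest run = 3 ✓ — passes.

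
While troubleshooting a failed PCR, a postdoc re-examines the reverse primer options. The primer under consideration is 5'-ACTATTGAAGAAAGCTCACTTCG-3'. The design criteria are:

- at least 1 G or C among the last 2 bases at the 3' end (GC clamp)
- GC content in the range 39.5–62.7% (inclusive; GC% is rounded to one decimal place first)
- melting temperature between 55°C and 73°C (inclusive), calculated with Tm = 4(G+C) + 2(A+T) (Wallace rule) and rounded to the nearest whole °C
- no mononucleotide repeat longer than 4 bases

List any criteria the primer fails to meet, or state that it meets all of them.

Fails: GC content.

Base counts: A=8, T=6, G=4, C=5 (length 23).
GC clamp: 3' end CG has 2 G/C ✓
GC content: GC 9/23 = 39.1%, outside 39.5–62.7% ✗
Tm: Tm = 2·14 + 4·9 = 64°C ✓
homopolymer run: longest run = 3 ✓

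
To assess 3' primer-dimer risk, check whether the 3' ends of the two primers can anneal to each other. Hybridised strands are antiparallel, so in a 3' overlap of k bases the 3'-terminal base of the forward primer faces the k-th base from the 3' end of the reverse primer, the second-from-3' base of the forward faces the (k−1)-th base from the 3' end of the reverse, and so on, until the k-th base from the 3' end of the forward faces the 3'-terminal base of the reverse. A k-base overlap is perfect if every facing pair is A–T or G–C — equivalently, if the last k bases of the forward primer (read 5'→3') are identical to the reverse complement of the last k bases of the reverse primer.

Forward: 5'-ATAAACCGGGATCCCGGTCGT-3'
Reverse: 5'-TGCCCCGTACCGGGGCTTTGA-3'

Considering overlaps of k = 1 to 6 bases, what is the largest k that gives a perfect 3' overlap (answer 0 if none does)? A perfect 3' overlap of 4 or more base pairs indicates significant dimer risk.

Longest perfect overlap: 1 complementary base pair; below the dimer-risk threshold (threshold 4).

Last 6 bases (5'→3') — forward …GGTCGT, reverse …CTTTGA.
Reverse complement of the reverse primer's last 6 bases: TCAAAG; its first k bases are the reverse complement of the reverse primer's last k bases, so a perfect k-base overlap needs the forward primer's last k bases to equal them.
Comparing (forward last k vs required): k=1: T vs T ✓; k=2: GT vs TC ✗; k=3: CGT vs TCA ✗; k=4: TCGT vs TCAA ✗; k=5: GTCGT vs TCAAA ✗; k=6: GGTCGT vs TCAAAG ✗.
Only k = 1 is perfect, so the longest perfect 3' overlap is 1.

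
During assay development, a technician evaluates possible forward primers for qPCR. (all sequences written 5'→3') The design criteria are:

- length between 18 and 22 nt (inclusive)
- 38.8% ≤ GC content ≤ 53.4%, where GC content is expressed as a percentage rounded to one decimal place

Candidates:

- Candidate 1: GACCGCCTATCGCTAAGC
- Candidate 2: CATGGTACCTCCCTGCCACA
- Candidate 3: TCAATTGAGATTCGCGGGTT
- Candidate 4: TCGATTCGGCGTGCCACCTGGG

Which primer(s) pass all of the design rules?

Candidate 1 (18 nt, A=4 T=3 G=4 C=7): length 18 ✓; GC 11/18 = 61.1%, outside 38.8–53.4% ✗ — fails.
Candidate 2 (20 nt, A=4 T=4 G=3 C=9): length 20 ✓; GC 12/20 = 60.0%, outside 38.8–53.4% ✗ — fails.
Candidate 3 (20 nt, A=4 T=7 G=6 C=3): length 20 ✓; GC 9/20 = 45.0% ✓ — passes.
Candidate 4 (22 nt, A=2 T=5 G=8 C=7): length 22 ✓; GC 15/22 = 68.2%, outside 38.8–53.4% ✗ — fails.

Candidate 3 only.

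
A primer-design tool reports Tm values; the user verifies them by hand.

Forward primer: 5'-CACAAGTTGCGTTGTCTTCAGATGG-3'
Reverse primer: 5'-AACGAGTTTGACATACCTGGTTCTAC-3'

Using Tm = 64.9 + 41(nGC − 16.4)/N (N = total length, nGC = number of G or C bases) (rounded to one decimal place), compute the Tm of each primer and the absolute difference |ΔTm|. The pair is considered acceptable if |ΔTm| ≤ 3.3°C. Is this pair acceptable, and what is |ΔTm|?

|ΔTm| = 1.3°C; the pair is acceptable.

Forward: G+C = 12, N = 25 → Tm = 64.9 + 41·(12 − 16.4)/25 = 57.7°C.
Reverse: G+C = 11, N = 26 → Tm = 64.9 + 41·(11 − 16.4)/26 = 56.4°C.
|ΔTm| = |57.7 − 56.4| = 1.3°C, ≤ 3.3°C.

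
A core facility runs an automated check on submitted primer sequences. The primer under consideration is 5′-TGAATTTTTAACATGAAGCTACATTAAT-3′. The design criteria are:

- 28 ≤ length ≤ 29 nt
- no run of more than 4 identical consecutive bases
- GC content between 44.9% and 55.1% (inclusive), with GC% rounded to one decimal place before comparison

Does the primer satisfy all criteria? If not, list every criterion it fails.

Fails: homopolymer run, GC content.

Base counts: A=11, T=11, G=3, C=3 (length 28).
length: length 28 ✓
homopolymer run: longest run = 5, exceeds 4 ✗
GC content: GC 6/28 = 21.4%, outside 44.9–55.1% ✗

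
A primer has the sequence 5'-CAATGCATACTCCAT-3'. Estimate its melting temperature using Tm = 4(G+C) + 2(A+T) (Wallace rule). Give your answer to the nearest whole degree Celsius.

Base counts: A=5, T=4, G=1, C=5 (length 15).
Tm = 2·(5+4) + 4·(1+5) = 2·9 + 4·6 = 18 + 24 = 42°C.

42°C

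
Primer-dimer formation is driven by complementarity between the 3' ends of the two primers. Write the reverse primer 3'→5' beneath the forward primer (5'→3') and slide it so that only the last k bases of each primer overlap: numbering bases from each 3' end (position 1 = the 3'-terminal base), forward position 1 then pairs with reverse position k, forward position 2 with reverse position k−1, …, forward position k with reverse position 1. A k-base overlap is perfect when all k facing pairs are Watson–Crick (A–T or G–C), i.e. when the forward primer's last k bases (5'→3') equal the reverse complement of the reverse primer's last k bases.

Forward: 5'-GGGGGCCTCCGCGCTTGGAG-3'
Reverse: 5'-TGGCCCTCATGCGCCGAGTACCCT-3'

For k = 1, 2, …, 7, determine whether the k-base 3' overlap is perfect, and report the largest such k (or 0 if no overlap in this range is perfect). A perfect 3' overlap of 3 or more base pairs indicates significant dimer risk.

Last 7 bases (5'→3') — forward …CTTGGAG, reverse …GTACCCT.
Reverse complement of the reverse primer's last 7 bases: AGGGTAC; its first k bases are the reverse complement of the reverse primer's last k bases, so a perfect k-base overlap needs the forward primer's last k bases to equal them.
Comparing (forward last k vs required): k=1: G vs A ✗; k=2: AG vs AG ✓; k=3: GAG vs AGG ✗; k=4: GGAG vs AGGG ✗; k=5: TGGAG vs AGGGT ✗; k=6: TTGGAG vs AGGGTA ✗; k=7: CTTGGAG vs AGGGTAC ✗.
Only k = 2 is perfect, so the longest perfect 3' overlap is 2.

Longest perfect overlap: 2 complementary base pairs; below the dimer-risk threshold (threshold 3).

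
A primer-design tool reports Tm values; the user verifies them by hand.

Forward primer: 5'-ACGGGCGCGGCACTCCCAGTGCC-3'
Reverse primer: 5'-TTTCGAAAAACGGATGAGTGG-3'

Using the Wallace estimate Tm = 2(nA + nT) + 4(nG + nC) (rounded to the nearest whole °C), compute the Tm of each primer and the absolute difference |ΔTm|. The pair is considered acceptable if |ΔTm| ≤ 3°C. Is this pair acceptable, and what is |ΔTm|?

|ΔTm| = 22°C; the pair is not acceptable.

Forward: A=3 T=2 G=8 C=10 → Tm = 2·5 + 4·18 = 82°C.
Reverse: A=7 T=5 G=7 C=2 → Tm = 2·12 + 4·9 = 60°C.
|ΔTm| = |82 − 60| = 22°C, > 3°C.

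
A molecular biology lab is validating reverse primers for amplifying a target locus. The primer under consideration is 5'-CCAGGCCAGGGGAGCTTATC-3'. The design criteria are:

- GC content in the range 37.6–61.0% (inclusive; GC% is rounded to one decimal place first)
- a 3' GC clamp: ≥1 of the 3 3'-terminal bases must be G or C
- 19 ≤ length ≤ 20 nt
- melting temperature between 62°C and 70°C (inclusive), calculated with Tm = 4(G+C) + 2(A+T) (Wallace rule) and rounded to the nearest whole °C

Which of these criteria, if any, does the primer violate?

Base counts: A=4, T=3, G=7, C=6 (length 20).
GC content: GC 13/20 = 65.0%, outside 37.6–61.0% ✗
GC clamp: 3' end ATC has 1 G/C ✓
length: length 20 ✓
Tm: Tm = 2·7 + 4·13 = 66°C ✓

Fails: GC content.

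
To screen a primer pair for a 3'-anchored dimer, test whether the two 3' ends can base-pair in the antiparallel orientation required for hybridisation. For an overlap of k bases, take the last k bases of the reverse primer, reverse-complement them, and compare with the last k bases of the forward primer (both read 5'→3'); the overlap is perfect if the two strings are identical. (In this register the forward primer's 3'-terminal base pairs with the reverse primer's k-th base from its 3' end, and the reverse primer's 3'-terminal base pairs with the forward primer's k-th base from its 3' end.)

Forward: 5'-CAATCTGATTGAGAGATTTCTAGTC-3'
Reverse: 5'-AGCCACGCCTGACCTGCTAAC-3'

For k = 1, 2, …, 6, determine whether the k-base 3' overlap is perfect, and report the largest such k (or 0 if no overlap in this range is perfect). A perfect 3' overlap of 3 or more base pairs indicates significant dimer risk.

Last 6 bases (5'→3') — forward …CTAGTC, reverse …GCTAAC.
Reverse complement of the reverse primer's last 6 bases: GTTAGC; its first k bases are the reverse complement of the reverse primer's last k bases, so a perfect k-base overlap needs the forward primer's last k bases to equal them.
Comparing (forward last k vs required): k=1: C vs G ✗; k=2: TC vs GT ✗; k=3: GTC vs GTT ✗; k=4: AGTC vs GTTA ✗; k=5: TAGTC vs GTTAG ✗; k=6: CTAGTC vs GTTAGC ✗.
No overlap length from 1 to 6 is perfect, so the longest perfect 3' overlap is 0.

Longest perfect overlap: 0 complementary base pairs; below the dimer-risk threshold (threshold 3).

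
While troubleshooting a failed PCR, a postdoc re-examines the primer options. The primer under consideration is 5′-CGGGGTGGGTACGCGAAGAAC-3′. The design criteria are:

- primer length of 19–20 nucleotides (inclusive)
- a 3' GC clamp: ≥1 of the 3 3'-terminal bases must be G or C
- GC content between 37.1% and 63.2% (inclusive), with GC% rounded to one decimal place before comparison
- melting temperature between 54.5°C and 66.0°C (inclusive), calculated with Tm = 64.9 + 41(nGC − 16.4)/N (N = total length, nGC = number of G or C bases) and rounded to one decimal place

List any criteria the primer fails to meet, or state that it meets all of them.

Base counts: A=5, T=2, G=10, C=4 (length 21).
length: length 21, outside 19–20 ✗
GC clamp: 3' end AAC has 1 G/C ✓
GC content: GC 14/21 = 66.7%, outside 37.1–63.2% ✗
Tm: Tm = 64.9 + 41·(14 − 16.4)/21 = 60.2°C ✓

Fails: length, GC content.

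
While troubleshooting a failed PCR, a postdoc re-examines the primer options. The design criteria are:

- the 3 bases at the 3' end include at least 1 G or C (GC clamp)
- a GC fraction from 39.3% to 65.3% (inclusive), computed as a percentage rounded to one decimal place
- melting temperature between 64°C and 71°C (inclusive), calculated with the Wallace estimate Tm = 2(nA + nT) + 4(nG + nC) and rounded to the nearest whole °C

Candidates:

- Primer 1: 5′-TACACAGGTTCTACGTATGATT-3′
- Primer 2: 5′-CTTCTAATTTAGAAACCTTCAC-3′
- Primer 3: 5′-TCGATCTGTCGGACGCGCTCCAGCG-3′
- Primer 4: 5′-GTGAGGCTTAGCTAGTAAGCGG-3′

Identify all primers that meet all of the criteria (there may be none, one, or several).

Primer 4 only.

Primer 1 (22 nt, A=6 T=8 G=4 C=4): 3' end ATT has 0 G/C, need ≥1 ✗; GC 8/22 = 36.4%, outside 39.3–65.3% ✗; Tm = 2·14 + 4·8 = 60°C, outside 64–71°C ✗ — fails.
Primer 2 (22 nt, A=7 T=8 G=1 C=6): 3' end CAC has 2 G/C ✓; GC 7/22 = 31.8%, outside 39.3–65.3% ✗; Tm = 2·15 + 4·7 = 58°C, outside 64–71°C ✗ — fails.
Primer 3 (25 nt, A=3 T=5 G=8 C=9): 3' end GCG has 3 G/C ✓; GC 17/25 = 68.0%, outside 39.3–65.3% ✗; Tm = 2·8 + 4·17 = 84°C, outside 64–71°C ✗ — fails.
Primer 4 (22 nt, A=5 T=5 G=9 C=3): 3' end CGG has 3 G/C ✓; GC 12/22 = 54.5% ✓; Tm = 2·10 + 4·12 = 68°C ✓ — passes.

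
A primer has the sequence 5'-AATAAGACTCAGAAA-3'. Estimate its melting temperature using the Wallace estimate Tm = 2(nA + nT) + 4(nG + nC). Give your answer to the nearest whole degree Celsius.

38°C

Base counts: A=9, T=2, G=2, C=2 (length 15).
Tm = 2·(9+2) + 4·(2+2) = 2·11 + 4·4 = 22 + 16 = 38°C.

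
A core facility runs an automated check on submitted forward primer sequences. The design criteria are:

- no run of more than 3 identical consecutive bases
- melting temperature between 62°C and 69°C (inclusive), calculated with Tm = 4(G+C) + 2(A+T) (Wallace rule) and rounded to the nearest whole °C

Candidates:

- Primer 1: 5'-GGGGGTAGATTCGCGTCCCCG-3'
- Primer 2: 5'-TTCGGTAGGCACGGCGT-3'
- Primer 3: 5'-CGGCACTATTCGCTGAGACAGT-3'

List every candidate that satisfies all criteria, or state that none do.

Primer 1 (21 nt, A=2 T=4 G=9 C=6): longest run = 5, exceeds 3 ✗; Tm = 2·6 + 4·15 = 72°C, outside 62–69°C ✗ — fails.
Primer 2 (17 nt, A=2 T=4 G=7 C=4): longest run = 2 ✓; Tm = 2·6 + 4·11 = 56°C, outside 62–69°C ✗ — fails.
Primer 3 (22 nt, A=5 T=5 G=6 C=6): longest run = 2 ✓; Tm = 2·10 + 4·12 = 68°C ✓ — passes.

Primer 3 only.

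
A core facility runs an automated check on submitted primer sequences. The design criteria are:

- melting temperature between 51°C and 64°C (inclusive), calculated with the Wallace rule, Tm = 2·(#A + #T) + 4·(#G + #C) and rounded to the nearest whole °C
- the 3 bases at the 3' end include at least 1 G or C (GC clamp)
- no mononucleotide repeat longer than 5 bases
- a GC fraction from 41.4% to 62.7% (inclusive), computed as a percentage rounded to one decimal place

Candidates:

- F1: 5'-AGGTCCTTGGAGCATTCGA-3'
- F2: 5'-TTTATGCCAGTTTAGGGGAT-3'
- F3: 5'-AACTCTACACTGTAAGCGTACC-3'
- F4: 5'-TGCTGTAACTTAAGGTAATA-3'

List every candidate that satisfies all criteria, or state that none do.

F1 (19 nt, A=4 T=5 G=6 C=4): Tm = 2·9 + 4·10 = 58°C ✓; 3' end CGA has 2 G/C ✓; longest run = 2 ✓; GC 10/19 = 52.6% ✓ — passes.
F2 (20 nt, A=4 T=8 G=6 C=2): Tm = 2·12 + 4·8 = 56°C ✓; 3' end GAT has 1 G/C ✓; longest run = 4 ✓; GC 8/20 = 40.0%, outside 41.4–62.7% ✗ — fails.
F3 (22 nt, A=7 T=5 G=3 C=7): Tm = 2·12 + 4·10 = 64°C ✓; 3' end ACC has 2 G/C ✓; longest run = 2 ✓; GC 10/22 = 45.5% ✓ — passes.
F4 (20 nt, A=7 T=7 G=4 C=2): Tm = 2·14 + 4·6 = 52°C ✓; 3' end ATA has 0 G/C, need ≥1 ✗; longest run = 2 ✓; GC 6/20 = 30.0%, outside 41.4–62.7% ✗ — fails.

F1 and F3.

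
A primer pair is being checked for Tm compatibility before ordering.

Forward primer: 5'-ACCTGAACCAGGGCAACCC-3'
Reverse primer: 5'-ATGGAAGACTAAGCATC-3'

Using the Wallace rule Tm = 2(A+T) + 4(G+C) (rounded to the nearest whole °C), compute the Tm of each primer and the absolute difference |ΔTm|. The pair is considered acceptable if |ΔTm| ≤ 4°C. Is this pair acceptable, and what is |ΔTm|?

|ΔTm| = 14°C; the pair is not acceptable.

Forward: A=6 T=1 G=4 C=8 → Tm = 2·7 + 4·12 = 62°C.
Reverse: A=7 T=3 G=4 C=3 → Tm = 2·10 + 4·7 = 48°C.
|ΔTm| = |62 − 48| = 14°C, > 4°C.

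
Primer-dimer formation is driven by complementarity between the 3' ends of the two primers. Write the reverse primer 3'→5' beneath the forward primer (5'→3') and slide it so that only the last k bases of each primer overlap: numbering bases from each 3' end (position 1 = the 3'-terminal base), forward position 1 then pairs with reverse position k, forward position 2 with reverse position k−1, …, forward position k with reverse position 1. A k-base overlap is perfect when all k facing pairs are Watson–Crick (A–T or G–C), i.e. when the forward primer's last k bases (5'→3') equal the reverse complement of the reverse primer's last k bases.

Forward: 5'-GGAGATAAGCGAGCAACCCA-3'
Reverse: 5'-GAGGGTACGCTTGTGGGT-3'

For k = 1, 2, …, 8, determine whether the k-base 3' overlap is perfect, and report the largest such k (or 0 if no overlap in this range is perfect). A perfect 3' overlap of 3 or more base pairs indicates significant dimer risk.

Longest perfect overlap: 5 complementary base pairs; significant dimer risk (threshold 3).

Last 8 bases (5'→3') — forward …GCAACCCA, reverse …TTGTGGGT.
Reverse complement of the reverse primer's last 8 bases: ACCCACAA; its first k bases are the reverse complement of the reverse primer's last k bases, so a perfect k-base overlap needs the forward primer's last k bases to equal them.
Comparing (forward last k vs required): k=1: A vs A ✓; k=2: CA vs AC ✗; k=3: CCA vs ACC ✗; k=4: CCCA vs ACCC ✗; k=5: ACCCA vs ACCCA ✓; k=6: AACCCA vs ACCCAC ✗; k=7: CAACCCA vs ACCCACA ✗; k=8: GCAACCCA vs ACCCACAA ✗.
Perfect overlaps at k = 1, 5; the largest is 5.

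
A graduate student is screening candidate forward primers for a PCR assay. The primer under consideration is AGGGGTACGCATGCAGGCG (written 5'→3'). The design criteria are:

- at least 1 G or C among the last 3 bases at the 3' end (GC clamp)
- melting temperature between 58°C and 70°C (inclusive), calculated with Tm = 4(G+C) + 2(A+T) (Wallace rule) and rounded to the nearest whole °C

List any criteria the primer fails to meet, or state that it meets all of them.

Base counts: A=4, T=2, G=9, C=4 (length 19).
GC clamp: 3' end GCG has 3 G/C ✓
Tm: Tm = 2·6 + 4·13 = 64°C ✓

Meets all criteria.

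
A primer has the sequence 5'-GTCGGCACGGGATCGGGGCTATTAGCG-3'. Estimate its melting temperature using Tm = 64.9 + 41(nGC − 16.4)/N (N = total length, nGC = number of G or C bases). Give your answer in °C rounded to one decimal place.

Base counts: A=4, T=5, G=12, C=6; G+C = 18, N = 27.
Tm = 64.9 + 41·(18 − 16.4)/27 = 64.9 + 65.60/27 = 67.3°C.

67.3°C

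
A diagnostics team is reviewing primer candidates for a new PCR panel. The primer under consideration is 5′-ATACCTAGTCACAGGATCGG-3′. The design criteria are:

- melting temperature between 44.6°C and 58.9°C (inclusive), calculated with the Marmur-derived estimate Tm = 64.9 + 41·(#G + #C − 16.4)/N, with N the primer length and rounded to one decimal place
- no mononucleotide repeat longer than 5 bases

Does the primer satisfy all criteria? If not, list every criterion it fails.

Base counts: A=6, T=4, G=5, C=5 (length 20).
Tm: Tm = 64.9 + 41·(10 − 16.4)/20 = 51.8°C ✓
homopolymer run: longest run = 2 ✓

Meets all criteria.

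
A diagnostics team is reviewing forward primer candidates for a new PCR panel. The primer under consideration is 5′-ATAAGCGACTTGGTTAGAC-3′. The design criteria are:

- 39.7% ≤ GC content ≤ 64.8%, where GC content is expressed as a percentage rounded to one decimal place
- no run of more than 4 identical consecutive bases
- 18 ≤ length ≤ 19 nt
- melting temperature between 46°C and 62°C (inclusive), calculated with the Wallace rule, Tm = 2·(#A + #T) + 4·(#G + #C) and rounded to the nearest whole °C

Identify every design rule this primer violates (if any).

Base counts: A=6, T=5, G=5, C=3 (length 19).
GC content: GC 8/19 = 42.1% ✓
homopolymer run: longest run = 2 ✓
length: length 19 ✓
Tm: Tm = 2·11 + 4·8 = 54°C ✓

Meets all criteria.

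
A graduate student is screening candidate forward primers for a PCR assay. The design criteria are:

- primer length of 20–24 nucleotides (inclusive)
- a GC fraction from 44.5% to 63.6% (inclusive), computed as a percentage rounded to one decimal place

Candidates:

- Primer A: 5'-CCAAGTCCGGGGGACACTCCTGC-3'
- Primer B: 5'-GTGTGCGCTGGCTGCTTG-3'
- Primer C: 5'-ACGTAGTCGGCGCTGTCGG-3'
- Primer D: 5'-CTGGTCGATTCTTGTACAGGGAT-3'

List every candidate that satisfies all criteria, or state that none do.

Primer A (23 nt, A=4 T=3 G=7 C=9): length 23 ✓; GC 16/23 = 69.6%, outside 44.5–63.6% ✗ — fails.
Primer B (18 nt, A=0 T=6 G=8 C=4): length 18, outside 20–24 ✗; GC 12/18 = 66.7%, outside 44.5–63.6% ✗ — fails.
Primer C (19 nt, A=2 T=4 G=8 C=5): length 19, outside 20–24 ✗; GC 13/19 = 68.4%, outside 44.5–63.6% ✗ — fails.
Primer D (23 nt, A=4 T=8 G=7 C=4): length 23 ✓; GC 11/23 = 47.8% ✓ — passes.

Primer D only.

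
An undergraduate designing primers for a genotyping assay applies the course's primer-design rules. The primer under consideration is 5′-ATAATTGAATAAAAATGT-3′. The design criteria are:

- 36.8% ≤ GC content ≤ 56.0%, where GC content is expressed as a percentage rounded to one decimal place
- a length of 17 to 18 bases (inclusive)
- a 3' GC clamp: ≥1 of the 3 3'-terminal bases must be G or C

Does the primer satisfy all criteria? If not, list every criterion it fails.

Fails: GC content.

Base counts: A=10, T=6, G=2, C=0 (length 18).
GC content: GC 2/18 = 11.1%, outside 36.8–56.0% ✗
length: length 18 ✓
GC clamp: 3' end TGT has 1 G/C ✓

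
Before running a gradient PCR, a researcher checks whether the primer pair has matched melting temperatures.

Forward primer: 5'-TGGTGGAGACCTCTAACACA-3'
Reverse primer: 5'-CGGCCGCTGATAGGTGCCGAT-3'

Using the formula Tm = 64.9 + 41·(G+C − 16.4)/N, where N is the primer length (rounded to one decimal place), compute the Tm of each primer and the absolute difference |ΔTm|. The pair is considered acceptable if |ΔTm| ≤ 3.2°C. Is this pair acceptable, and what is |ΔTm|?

|ΔTm| = 8.4°C; the pair is not acceptable.

Forward: G+C = 10, N = 20 → Tm = 64.9 + 41·(10 − 16.4)/20 = 51.8°C.
Reverse: G+C = 14, N = 21 → Tm = 64.9 + 41·(14 − 16.4)/21 = 60.2°C.
|ΔTm| = |51.8 − 60.2| = 8.4°C, > 3.2°C.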